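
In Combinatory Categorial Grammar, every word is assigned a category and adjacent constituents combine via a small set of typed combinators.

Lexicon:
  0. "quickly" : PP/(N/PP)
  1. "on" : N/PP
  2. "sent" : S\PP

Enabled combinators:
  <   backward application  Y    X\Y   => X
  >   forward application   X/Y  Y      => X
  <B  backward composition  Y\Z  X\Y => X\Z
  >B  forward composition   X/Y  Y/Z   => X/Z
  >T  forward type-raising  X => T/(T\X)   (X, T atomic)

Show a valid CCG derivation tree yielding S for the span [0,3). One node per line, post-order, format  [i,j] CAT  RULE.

[0,1] PP/(N/PP)  lex  "quickly"
[1,2] N/PP  lex  "on"
[0,2] PP  >  k=1
[2,3] S\PP  lex  "sent"
[0,3] S  <  k=2

[0,3] S   <
  [0,2] PP   >
    [0,1] "quickly" : PP/(N/PP)
    [1,2] "on" : N/PP
  [2,3] "sent" : S\PP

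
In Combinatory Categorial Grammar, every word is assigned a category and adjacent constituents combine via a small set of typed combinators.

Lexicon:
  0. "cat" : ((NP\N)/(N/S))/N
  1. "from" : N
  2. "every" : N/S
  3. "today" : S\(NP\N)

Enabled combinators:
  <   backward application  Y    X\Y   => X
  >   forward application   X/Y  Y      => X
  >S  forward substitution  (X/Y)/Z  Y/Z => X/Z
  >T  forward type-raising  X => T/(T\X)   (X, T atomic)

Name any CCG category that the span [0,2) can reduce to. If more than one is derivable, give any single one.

[0,4] S   <
  [0,3] NP\N   >
    [0,2] (NP\N)/(N/S)   >
      [0,1] "cat" : ((NP\N)/(N/S))/N
      [1,2] "from" : N
    [2,3] "every" : N/S
  [3,4] "today" : S\(NP\N)

(NP\N)/(N/S)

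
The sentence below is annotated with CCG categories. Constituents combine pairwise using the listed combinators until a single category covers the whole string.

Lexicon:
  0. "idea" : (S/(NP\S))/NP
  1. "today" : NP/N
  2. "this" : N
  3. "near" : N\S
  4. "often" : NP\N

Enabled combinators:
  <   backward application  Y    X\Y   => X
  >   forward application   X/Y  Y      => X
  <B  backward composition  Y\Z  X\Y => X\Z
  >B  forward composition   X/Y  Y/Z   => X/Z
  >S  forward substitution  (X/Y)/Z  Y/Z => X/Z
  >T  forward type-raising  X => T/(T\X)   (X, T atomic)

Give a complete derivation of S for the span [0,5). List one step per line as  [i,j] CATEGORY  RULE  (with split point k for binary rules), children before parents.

[0,5] S   >
  [0,3] S/(NP\S)   >
    [0,1] "idea" : (S/(NP\S))/NP
    [1,3] NP   >
      [1,2] "today" : NP/N
      [2,3] "this" : N
  [3,5] NP\S   <B
    [3,4] "near" : N\S
    [4,5] "often" : NP\N

[0,1] (S/(NP\S))/NP  lex  "idea"
[1,2] NP/N  lex  "today"
[2,3] N  lex  "this"
[1,3] NP  >  k=2
[0,3] S/(NP\S)  >  k=1
[3,4] N\S  lex  "near"
[4,5] NP\N  lex  "often"
[3,5] NP\S  <B  k=4
[0,5] S  >  k=3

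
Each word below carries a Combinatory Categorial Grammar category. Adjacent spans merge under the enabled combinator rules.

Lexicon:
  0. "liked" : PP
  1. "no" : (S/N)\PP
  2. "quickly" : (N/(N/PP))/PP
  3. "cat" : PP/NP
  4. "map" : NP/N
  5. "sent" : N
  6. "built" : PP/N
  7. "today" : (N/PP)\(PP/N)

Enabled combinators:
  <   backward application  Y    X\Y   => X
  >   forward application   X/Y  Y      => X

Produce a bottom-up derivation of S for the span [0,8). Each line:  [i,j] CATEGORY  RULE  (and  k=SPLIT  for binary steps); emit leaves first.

[0,8] S   >
  [0,2] S/N   <
    [0,1] "liked" : PP
    [1,2] "no" : (S/N)\PP
  [2,8] N   >
    [2,6] N/(N/PP)   >
      [2,3] "quickly" : (N/(N/PP))/PP
      [3,6] PP   >
        [3,4] "cat" : PP/NP
        [4,6] NP   >
          [4,5] "map" : NP/N
          [5,6] "sent" : N
    [6,8] N/PP   <
      [6,7] "built" : PP/N
      [7,8] "today" : (N/PP)\(PP/N)

[0,1] PP  lex  "liked"
[1,2] (S/N)\PP  lex  "no"
[0,2] S/N  <  k=1
[2,3] (N/(N/PP))/PP  lex  "quickly"
[3,4] PP/NP  lex  "cat"
[4,5] NP/N  lex  "map"
[5,6] N  lex  "sent"
[4,6] NP  >  k=5
[3,6] PP  >  k=4
[2,6] N/(N/PP)  >  k=3
[6,7] PP/N  lex  "built"
[7,8] (N/PP)\(PP/N)  lex  "today"
[6,8] N/PP  <  k=7
[2,8] N  >  k=6
[0,8] S  >  k=2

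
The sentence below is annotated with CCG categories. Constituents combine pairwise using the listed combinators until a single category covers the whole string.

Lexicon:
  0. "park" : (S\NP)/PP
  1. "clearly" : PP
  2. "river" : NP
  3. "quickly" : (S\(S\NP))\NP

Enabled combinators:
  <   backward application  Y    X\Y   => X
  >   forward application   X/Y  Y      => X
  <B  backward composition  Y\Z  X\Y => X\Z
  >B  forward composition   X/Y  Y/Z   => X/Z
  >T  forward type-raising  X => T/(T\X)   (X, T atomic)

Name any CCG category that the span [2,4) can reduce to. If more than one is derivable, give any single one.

[0,4] S   <
  [0,2] S\NP   >
    [0,1] "park" : (S\NP)/PP
    [1,2] "clearly" : PP
  [2,4] S\(S\NP)   <
    [2,3] "river" : NP
    [3,4] "quickly" : (S\(S\NP))\NP

S\(S\NP)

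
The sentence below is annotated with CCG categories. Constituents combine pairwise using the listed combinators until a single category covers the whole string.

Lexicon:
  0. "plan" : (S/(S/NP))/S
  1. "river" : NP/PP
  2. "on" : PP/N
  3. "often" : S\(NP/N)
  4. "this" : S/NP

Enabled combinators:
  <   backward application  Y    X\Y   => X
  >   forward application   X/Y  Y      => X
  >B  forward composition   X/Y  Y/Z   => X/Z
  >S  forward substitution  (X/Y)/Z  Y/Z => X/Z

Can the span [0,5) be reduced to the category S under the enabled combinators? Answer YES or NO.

YES

[0,5] S   >
  [0,4] S/(S/NP)   >
    [0,1] "plan" : (S/(S/NP))/S
    [1,4] S   <
      [1,3] NP/N   >B
        [1,2] "river" : NP/PP
        [2,3] "on" : PP/N
      [3,4] "often" : S\(NP/N)
  [4,5] "this" : S/NP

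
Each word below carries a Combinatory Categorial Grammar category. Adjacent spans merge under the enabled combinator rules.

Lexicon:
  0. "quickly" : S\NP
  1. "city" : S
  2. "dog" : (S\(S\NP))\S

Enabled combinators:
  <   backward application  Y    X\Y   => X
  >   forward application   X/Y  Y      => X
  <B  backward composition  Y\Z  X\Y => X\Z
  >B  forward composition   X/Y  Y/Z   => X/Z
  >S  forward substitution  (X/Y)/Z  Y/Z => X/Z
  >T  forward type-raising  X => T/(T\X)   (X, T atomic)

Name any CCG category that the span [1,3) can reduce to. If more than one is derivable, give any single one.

S\(S\NP)

[0,3] S   <
  [0,1] "quickly" : S\NP
  [1,3] S\(S\NP)   <
    [1,2] "city" : S
    [2,3] "dog" : (S\(S\NP))\S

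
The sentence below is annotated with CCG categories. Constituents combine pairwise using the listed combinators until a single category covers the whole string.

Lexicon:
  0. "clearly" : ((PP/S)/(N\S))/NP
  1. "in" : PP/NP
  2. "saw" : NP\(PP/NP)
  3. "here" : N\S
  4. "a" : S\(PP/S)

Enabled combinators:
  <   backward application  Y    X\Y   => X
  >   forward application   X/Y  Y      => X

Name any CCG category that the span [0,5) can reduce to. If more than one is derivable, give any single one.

[0,5] S   <
  [0,4] PP/S   >
    [0,3] (PP/S)/(N\S)   >
      [0,1] "clearly" : ((PP/S)/(N\S))/NP
      [1,3] NP   <
        [1,2] "in" : PP/NP
        [2,3] "saw" : NP\(PP/NP)
    [3,4] "here" : N\S
  [4,5] "a" : S\(PP/S)

S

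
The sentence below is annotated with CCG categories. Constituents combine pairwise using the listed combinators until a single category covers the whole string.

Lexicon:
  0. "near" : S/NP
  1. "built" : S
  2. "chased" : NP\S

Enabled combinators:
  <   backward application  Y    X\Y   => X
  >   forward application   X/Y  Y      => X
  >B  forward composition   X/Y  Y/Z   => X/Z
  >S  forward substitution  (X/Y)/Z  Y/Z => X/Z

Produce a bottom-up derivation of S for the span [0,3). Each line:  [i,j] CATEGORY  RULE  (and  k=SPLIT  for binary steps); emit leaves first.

[0,1] S/NP  lex  "near"
[1,2] S  lex  "built"
[2,3] NP\S  lex  "chased"
[1,3] NP  <  k=2
[0,3] S  >  k=1

[0,3] S   >
  [0,1] "near" : S/NP
  [1,3] NP   <
    [1,2] "built" : S
    [2,3] "chased" : NP\S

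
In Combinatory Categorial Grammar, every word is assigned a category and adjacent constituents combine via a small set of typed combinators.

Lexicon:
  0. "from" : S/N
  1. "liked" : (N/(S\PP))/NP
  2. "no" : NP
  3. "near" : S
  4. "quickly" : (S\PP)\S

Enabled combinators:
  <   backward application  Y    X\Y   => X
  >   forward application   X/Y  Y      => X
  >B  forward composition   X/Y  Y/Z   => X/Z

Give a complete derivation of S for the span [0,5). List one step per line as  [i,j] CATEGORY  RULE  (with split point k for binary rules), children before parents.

[0,5] S   >
  [0,1] "from" : S/N
  [1,5] N   >
    [1,3] N/(S\PP)   >
      [1,2] "liked" : (N/(S\PP))/NP
      [2,3] "no" : NP
    [3,5] S\PP   <
      [3,4] "near" : S
      [4,5] "quickly" : (S\PP)\S

[0,1] S/N  lex  "from"
[1,2] (N/(S\PP))/NP  lex  "liked"
[2,3] NP  lex  "no"
[1,3] N/(S\PP)  >  k=2
[3,4] S  lex  "near"
[4,5] (S\PP)\S  lex  "quickly"
[3,5] S\PP  <  k=4
[1,5] N  >  k=3
[0,5] S  >  k=1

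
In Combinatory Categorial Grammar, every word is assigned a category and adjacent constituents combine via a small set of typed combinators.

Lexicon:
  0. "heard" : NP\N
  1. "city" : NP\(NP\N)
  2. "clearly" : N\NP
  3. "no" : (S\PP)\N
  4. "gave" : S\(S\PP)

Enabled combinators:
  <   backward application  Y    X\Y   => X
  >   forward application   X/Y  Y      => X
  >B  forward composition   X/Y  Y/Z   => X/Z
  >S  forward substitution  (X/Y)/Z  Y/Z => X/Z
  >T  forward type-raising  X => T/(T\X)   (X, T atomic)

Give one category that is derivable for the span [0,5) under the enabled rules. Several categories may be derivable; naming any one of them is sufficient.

S

[0,5] S   <
  [0,4] S\PP   <
    [0,3] N   <
      [0,2] NP   <
        [0,1] "heard" : NP\N
        [1,2] "city" : NP\(NP\N)
      [2,3] "clearly" : N\NP
    [3,4] "no" : (S\PP)\N
  [4,5] "gave" : S\(S\PP)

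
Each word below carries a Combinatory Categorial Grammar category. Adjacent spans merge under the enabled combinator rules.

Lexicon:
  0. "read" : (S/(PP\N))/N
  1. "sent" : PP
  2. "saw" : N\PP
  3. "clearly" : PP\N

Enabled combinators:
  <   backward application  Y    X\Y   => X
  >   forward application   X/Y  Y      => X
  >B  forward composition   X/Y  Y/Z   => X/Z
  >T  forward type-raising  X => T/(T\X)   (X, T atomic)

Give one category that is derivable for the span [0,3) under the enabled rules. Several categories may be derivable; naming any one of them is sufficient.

[0,4] S   >
  [0,3] S/(PP\N)   >
    [0,1] "read" : (S/(PP\N))/N
    [1,3] N   <
      [1,2] "sent" : PP
      [2,3] "saw" : N\PP
  [3,4] "clearly" : PP\N

S/(PP\N)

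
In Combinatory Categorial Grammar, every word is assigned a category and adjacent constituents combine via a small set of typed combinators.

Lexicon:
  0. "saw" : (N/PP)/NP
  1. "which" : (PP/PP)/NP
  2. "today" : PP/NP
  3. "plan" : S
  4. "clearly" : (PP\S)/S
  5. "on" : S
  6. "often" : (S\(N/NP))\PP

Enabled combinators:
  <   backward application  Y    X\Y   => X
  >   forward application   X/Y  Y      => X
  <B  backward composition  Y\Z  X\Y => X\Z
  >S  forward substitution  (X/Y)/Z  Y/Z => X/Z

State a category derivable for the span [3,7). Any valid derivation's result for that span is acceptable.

S\(N/NP)

[0,7] S   <
  [0,3] N/NP   >S
    [0,1] "saw" : (N/PP)/NP
    [1,3] PP/NP   >S
      [1,2] "which" : (PP/PP)/NP
      [2,3] "today" : PP/NP
  [3,7] S\(N/NP)   <
    [3,6] PP   <
      [3,4] "plan" : S
      [4,6] PP\S   >
        [4,5] "clearly" : (PP\S)/S
        [5,6] "on" : S
    [6,7] "often" : (S\(N/NP))\PP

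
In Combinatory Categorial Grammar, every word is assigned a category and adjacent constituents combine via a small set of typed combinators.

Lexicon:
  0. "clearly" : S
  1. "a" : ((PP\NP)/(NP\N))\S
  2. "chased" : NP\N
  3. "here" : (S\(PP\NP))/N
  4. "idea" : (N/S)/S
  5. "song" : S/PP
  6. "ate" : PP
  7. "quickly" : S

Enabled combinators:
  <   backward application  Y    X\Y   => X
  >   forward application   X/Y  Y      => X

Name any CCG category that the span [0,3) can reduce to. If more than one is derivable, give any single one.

[0,8] S   <
  [0,3] PP\NP   >
    [0,2] (PP\NP)/(NP\N)   <
      [0,1] "clearly" : S
      [1,2] "a" : ((PP\NP)/(NP\N))\S
    [2,3] "chased" : NP\N
  [3,8] S\(PP\NP)   >
    [3,4] "here" : (S\(PP\NP))/N
    [4,8] N   >
      [4,7] N/S   >
        [4,5] "idea" : (N/S)/S
        [5,7] S   >
          [5,6] "song" : S/PP
          [6,7] "ate" : PP
      [7,8] "quickly" : S

PP\NP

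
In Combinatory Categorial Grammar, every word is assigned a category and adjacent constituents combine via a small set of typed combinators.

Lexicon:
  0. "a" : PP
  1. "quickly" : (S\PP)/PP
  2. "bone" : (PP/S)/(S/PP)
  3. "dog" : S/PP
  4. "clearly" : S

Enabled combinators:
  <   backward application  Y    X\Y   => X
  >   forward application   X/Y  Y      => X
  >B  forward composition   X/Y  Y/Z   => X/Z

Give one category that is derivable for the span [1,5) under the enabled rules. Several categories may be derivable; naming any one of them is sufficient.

S\PP

[0,5] S   <
  [0,1] "a" : PP
  [1,5] S\PP   >
    [1,2] "quickly" : (S\PP)/PP
    [2,5] PP   >
      [2,4] PP/S   >
        [2,3] "bone" : (PP/S)/(S/PP)
        [3,4] "dog" : S/PP
      [4,5] "clearly" : S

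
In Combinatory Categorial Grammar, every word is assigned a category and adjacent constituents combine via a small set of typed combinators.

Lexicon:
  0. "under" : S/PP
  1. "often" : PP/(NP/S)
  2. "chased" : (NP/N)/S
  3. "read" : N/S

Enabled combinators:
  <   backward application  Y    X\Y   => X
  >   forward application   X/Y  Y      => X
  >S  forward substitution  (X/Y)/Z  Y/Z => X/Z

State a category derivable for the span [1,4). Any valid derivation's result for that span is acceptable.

[0,4] S   >
  [0,1] "under" : S/PP
  [1,4] PP   >
    [1,2] "often" : PP/(NP/S)
    [2,4] NP/S   >S
      [2,3] "chased" : (NP/N)/S
      [3,4] "read" : N/S

PP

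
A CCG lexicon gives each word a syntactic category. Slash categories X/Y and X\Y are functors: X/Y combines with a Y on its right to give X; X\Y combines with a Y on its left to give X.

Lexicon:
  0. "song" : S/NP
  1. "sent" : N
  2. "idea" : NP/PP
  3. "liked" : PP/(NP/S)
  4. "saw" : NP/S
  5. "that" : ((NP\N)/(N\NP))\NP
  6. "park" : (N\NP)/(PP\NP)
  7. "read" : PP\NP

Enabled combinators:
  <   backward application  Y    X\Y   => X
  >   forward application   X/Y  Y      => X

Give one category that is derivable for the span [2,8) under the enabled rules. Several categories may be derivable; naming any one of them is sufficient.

[0,8] S   >
  [0,1] "song" : S/NP
  [1,8] NP   <
    [1,2] "sent" : N
    [2,8] NP\N   >
      [2,6] (NP\N)/(N\NP)   <
        [2,5] NP   >
          [2,3] "idea" : NP/PP
          [3,5] PP   >
            [3,4] "liked" : PP/(NP/S)
            [4,5] "saw" : NP/S
        [5,6] "that" : ((NP\N)/(N\NP))\NP
      [6,8] N\NP   >
        [6,7] "park" : (N\NP)/(PP\NP)
        [7,8] "read" : PP\NP

NP\N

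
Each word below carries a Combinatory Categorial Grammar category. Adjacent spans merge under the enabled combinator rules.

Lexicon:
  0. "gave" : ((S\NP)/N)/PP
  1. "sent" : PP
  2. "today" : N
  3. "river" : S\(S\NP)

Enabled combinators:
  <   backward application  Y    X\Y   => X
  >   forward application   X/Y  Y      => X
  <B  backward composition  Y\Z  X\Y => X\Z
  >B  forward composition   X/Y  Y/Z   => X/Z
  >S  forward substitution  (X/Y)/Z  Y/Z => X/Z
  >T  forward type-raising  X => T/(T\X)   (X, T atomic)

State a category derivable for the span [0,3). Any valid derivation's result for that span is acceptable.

[0,4] S   <
  [0,3] S\NP   >
    [0,2] (S\NP)/N   >
      [0,1] "gave" : ((S\NP)/N)/PP
      [1,2] "sent" : PP
    [2,3] "today" : N
  [3,4] "river" : S\(S\NP)

S\NP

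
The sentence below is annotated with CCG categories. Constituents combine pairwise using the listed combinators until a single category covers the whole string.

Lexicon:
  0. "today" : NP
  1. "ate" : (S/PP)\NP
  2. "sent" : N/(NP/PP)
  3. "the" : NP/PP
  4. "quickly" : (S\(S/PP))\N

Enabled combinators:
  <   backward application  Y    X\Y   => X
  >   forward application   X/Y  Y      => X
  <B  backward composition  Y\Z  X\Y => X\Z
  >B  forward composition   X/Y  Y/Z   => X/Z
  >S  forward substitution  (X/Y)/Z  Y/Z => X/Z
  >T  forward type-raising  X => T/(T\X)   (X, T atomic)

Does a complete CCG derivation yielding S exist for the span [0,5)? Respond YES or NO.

[0,5] S   <
  [0,1] "today" : NP
  [1,5] S\NP   <B
    [1,2] "ate" : (S/PP)\NP
    [2,5] S\(S/PP)   <
      [2,4] N   >
        [2,3] "sent" : N/(NP/PP)
        [3,4] "the" : NP/PP
      [4,5] "quickly" : (S\(S/PP))\N

YES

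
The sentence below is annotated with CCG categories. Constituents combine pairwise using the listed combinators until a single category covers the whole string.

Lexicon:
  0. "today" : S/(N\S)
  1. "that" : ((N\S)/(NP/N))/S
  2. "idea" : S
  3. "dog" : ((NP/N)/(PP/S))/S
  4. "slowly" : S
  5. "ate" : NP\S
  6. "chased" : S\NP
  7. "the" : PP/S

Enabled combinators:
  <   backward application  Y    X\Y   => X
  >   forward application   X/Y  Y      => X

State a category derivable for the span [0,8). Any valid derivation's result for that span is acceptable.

S

[0,8] S   >
  [0,1] "today" : S/(N\S)
  [1,8] N\S   >
    [1,3] (N\S)/(NP/N)   >
      [1,2] "that" : ((N\S)/(NP/N))/S
      [2,3] "idea" : S
    [3,8] NP/N   >
      [3,7] (NP/N)/(PP/S)   >
        [3,4] "dog" : ((NP/N)/(PP/S))/S
        [4,7] S   <
          [4,6] NP   <
            [4,5] "slowly" : S
            [5,6] "ate" : NP\S
          [6,7] "chased" : S\NP
      [7,8] "the" : PP/S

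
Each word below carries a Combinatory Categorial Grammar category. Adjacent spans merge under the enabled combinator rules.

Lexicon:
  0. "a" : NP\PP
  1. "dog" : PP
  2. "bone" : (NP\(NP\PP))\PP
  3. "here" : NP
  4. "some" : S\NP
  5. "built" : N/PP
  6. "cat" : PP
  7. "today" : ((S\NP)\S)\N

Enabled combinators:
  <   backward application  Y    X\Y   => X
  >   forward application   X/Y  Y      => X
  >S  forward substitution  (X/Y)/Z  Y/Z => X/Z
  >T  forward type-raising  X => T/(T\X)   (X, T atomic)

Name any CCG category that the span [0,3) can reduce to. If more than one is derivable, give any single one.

NP

[0,8] S   <
  [0,3] NP   <
    [0,1] "a" : NP\PP
    [1,3] NP\(NP\PP)   <
      [1,2] "dog" : PP
      [2,3] "bone" : (NP\(NP\PP))\PP
  [3,8] S\NP   <
    [3,5] S   >
      [3,4] S/(S\NP)   >T
        [3,4] "here" : NP
      [4,5] "some" : S\NP
    [5,8] (S\NP)\S   <
      [5,7] N   >
        [5,6] "built" : N/PP
        [6,7] "cat" : PP
      [7,8] "today" : ((S\NP)\S)\N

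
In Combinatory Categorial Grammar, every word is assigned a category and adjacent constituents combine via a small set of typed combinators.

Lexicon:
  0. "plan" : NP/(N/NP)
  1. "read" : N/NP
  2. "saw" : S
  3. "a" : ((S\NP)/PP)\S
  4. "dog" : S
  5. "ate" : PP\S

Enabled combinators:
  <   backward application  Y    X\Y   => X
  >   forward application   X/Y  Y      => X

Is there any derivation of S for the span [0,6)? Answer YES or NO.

[0,6] S   <
  [0,2] NP   >
    [0,1] "plan" : NP/(N/NP)
    [1,2] "read" : N/NP
  [2,6] S\NP   >
    [2,4] (S\NP)/PP   <
      [2,3] "saw" : S
      [3,4] "a" : ((S\NP)/PP)\S
    [4,6] PP   <
      [4,5] "dog" : S
      [5,6] "ate" : PP\S

YES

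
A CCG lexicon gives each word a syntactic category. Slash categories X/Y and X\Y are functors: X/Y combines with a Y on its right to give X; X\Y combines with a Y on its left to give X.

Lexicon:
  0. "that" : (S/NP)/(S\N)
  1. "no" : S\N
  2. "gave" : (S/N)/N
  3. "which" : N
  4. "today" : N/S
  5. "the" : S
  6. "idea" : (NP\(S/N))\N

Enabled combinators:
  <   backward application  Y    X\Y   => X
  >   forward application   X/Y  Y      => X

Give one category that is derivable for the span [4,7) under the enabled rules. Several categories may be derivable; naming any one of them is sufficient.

[0,7] S   >
  [0,2] S/NP   >
    [0,1] "that" : (S/NP)/(S\N)
    [1,2] "no" : S\N
  [2,7] NP   <
    [2,4] S/N   >
      [2,3] "gave" : (S/N)/N
      [3,4] "which" : N
    [4,7] NP\(S/N)   <
      [4,6] N   >
        [4,5] "today" : N/S
        [5,6] "the" : S
      [6,7] "idea" : (NP\(S/N))\N

NP\(S/N)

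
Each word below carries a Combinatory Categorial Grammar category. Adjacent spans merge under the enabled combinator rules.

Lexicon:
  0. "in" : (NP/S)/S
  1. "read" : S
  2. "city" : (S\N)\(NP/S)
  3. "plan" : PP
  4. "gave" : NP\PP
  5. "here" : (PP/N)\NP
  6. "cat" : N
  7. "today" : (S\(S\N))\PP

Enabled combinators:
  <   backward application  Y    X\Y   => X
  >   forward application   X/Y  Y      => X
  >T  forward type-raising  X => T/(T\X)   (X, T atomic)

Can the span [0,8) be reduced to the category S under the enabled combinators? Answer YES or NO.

[0,8] S   <
  [0,3] S\N   <
    [0,2] NP/S   >
      [0,1] "in" : (NP/S)/S
      [1,2] "read" : S
    [2,3] "city" : (S\N)\(NP/S)
  [3,8] S\(S\N)   <
    [3,7] PP   >
      [3,6] PP/N   <
        [3,5] NP   >
          [3,4] NP/(NP\PP)   >T
            [3,4] "plan" : PP
          [4,5] "gave" : NP\PP
        [5,6] "here" : (PP/N)\NP
      [6,7] "cat" : N
    [7,8] "today" : (S\(S\N))\PP

YES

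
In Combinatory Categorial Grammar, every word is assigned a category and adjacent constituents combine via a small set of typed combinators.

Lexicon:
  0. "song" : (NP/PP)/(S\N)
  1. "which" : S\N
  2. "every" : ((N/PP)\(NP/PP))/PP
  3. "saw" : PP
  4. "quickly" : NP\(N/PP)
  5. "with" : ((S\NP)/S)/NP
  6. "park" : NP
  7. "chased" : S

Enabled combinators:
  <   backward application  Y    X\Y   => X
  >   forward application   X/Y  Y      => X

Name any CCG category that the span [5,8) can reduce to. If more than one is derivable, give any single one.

[0,8] S   <
  [0,5] NP   <
    [0,4] N/PP   <
      [0,2] NP/PP   >
        [0,1] "song" : (NP/PP)/(S\N)
        [1,2] "which" : S\N
      [2,4] (N/PP)\(NP/PP)   >
        [2,3] "every" : ((N/PP)\(NP/PP))/PP
        [3,4] "saw" : PP
    [4,5] "quickly" : NP\(N/PP)
  [5,8] S\NP   >
    [5,7] (S\NP)/S   >
      [5,6] "with" : ((S\NP)/S)/NP
      [6,7] "park" : NP
    [7,8] "chased" : S

S\NP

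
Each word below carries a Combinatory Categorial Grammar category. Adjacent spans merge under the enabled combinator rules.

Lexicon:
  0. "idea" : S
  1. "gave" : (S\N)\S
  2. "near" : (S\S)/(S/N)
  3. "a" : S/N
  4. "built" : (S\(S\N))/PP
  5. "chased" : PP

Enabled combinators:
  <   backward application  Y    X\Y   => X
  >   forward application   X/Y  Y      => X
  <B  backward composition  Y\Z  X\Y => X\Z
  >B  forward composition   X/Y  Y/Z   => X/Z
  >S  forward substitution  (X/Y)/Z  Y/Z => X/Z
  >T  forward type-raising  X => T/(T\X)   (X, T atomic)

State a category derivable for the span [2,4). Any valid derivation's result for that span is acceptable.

S\S

[0,6] S   <
  [0,4] S\N   <B
    [0,2] S\N   <
      [0,1] "idea" : S
      [1,2] "gave" : (S\N)\S
    [2,4] S\S   >
      [2,3] "near" : (S\S)/(S/N)
      [3,4] "a" : S/N
  [4,6] S\(S\N)   >
    [4,5] "built" : (S\(S\N))/PP
    [5,6] "chased" : PP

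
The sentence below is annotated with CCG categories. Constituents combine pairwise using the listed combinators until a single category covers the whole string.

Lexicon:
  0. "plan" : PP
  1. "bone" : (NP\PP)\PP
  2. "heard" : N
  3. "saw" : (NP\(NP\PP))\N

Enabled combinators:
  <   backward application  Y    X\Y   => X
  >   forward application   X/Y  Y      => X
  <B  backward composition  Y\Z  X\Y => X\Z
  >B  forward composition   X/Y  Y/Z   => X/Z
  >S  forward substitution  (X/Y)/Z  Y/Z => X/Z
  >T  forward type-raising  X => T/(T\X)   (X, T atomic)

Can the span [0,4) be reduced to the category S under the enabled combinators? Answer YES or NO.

NO

PP (NP\PP)\PP N (NP\(NP\PP))\N
CKY chart[0,4] = {N/(N\NP), NP, NP/(NP\NP), PP/(PP\NP), S/(S\NP)}; S ∉ chart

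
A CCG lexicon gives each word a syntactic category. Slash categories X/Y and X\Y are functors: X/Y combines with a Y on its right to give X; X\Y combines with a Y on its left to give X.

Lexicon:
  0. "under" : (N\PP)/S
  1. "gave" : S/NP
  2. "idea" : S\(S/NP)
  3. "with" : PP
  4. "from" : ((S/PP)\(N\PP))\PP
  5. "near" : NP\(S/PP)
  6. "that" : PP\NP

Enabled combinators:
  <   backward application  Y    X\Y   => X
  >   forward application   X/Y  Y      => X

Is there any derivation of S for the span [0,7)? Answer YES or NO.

NO

(N\PP)/S S/NP S\(S/NP) PP ((S/PP)\(N\PP))\PP NP\(S/PP) PP\NP
CKY chart[0,7] = {PP}; S ∉ chart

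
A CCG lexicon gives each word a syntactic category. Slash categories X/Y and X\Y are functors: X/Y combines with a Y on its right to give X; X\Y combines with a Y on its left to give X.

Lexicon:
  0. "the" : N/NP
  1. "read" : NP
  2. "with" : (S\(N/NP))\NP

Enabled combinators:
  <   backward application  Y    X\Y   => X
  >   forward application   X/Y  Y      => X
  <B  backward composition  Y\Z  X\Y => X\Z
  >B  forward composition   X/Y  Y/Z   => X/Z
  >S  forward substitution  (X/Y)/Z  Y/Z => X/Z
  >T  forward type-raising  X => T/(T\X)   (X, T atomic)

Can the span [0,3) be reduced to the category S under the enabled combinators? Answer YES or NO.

YES

[0,3] S   <
  [0,1] "the" : N/NP
  [1,3] S\(N/NP)   <
    [1,2] "read" : NP
    [2,3] "with" : (S\(N/NP))\NP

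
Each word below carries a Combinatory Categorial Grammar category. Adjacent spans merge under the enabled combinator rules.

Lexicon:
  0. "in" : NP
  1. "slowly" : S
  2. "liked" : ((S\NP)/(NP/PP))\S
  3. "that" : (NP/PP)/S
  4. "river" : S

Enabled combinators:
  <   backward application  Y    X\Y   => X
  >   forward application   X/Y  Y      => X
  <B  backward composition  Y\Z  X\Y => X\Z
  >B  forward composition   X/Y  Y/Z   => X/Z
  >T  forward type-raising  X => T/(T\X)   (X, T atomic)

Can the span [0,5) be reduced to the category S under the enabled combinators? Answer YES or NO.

[0,5] S   <
  [0,1] "in" : NP
  [1,5] S\NP   >
    [1,3] (S\NP)/(NP/PP)   <
      [1,2] "slowly" : S
      [2,3] "liked" : ((S\NP)/(NP/PP))\S
    [3,5] NP/PP   >
      [3,4] "that" : (NP/PP)/S
      [4,5] "river" : S

YES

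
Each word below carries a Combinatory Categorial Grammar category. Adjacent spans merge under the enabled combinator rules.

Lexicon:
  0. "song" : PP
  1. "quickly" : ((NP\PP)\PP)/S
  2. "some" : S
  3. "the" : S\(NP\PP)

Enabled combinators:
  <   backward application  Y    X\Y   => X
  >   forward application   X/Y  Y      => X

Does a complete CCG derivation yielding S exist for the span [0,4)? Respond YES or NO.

YES

[0,4] S   <
  [0,3] NP\PP   <
    [0,1] "song" : PP
    [1,3] (NP\PP)\PP   >
      [1,2] "quickly" : ((NP\PP)\PP)/S
      [2,3] "some" : S
  [3,4] "the" : S\(NP\PP)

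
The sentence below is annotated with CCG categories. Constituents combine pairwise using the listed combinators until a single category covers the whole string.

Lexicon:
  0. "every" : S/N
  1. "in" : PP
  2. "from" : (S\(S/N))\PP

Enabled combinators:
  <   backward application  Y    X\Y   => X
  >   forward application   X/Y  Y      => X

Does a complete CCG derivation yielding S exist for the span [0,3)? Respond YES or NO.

[0,3] S   <
  [0,1] "every" : S/N
  [1,3] S\(S/N)   <
    [1,2] "in" : PP
    [2,3] "from" : (S\(S/N))\PP

YES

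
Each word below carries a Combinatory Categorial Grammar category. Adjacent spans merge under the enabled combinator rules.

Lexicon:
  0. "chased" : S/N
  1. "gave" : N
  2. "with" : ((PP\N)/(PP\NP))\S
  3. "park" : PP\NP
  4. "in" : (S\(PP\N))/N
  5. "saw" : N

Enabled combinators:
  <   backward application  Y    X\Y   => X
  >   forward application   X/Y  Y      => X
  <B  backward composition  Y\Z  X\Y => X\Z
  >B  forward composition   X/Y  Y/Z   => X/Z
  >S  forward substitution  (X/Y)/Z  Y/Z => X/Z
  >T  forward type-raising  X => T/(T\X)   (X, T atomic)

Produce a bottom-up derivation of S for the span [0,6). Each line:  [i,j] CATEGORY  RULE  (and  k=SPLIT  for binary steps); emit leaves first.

[0,6] S   <
  [0,4] PP\N   >
    [0,3] (PP\N)/(PP\NP)   <
      [0,2] S   >
        [0,1] "chased" : S/N
        [1,2] "gave" : N
      [2,3] "with" : ((PP\N)/(PP\NP))\S
    [3,4] "park" : PP\NP
  [4,6] S\(PP\N)   >
    [4,5] "in" : (S\(PP\N))/N
    [5,6] "saw" : N

[0,1] S/N  lex  "chased"
[1,2] N  lex  "gave"
[0,2] S  >  k=1
[2,3] ((PP\N)/(PP\NP))\S  lex  "with"
[0,3] (PP\N)/(PP\NP)  <  k=2
[3,4] PP\NP  lex  "park"
[0,4] PP\N  >  k=3
[4,5] (S\(PP\N))/N  lex  "in"
[5,6] N  lex  "saw"
[4,6] S\(PP\N)  >  k=5
[0,6] S  <  k=4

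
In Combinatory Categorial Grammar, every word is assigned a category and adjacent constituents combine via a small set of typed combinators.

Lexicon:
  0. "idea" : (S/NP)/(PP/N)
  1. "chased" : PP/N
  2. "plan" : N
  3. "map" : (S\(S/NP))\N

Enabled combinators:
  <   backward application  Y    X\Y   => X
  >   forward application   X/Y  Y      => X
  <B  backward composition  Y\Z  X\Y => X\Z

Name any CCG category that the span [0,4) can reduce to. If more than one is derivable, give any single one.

[0,4] S   <
  [0,2] S/NP   >
    [0,1] "idea" : (S/NP)/(PP/N)
    [1,2] "chased" : PP/N
  [2,4] S\(S/NP)   <
    [2,3] "plan" : N
    [3,4] "map" : (S\(S/NP))\N

S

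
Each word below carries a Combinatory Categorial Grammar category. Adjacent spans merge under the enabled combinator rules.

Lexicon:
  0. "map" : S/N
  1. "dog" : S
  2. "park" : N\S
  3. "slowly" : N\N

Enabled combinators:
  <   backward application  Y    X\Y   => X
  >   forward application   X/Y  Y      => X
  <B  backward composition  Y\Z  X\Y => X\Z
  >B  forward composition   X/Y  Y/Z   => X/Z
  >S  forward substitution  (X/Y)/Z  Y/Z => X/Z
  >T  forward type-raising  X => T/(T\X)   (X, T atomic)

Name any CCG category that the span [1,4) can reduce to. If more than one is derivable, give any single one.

N

[0,4] S   >
  [0,1] "map" : S/N
  [1,4] N   <
    [1,2] "dog" : S
    [2,4] N\S   <B
      [2,3] "park" : N\S
      [3,4] "slowly" : N\N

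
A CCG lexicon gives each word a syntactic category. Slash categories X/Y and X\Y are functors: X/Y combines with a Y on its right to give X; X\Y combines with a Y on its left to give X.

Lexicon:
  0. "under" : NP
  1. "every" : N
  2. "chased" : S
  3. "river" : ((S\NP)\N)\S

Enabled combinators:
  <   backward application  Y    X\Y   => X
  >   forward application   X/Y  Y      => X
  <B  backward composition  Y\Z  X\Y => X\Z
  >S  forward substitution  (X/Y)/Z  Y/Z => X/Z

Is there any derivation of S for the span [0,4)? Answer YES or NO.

[0,4] S   <
  [0,1] "under" : NP
  [1,4] S\NP   <
    [1,2] "every" : N
    [2,4] (S\NP)\N   <
      [2,3] "chased" : S
      [3,4] "river" : ((S\NP)\N)\S

YES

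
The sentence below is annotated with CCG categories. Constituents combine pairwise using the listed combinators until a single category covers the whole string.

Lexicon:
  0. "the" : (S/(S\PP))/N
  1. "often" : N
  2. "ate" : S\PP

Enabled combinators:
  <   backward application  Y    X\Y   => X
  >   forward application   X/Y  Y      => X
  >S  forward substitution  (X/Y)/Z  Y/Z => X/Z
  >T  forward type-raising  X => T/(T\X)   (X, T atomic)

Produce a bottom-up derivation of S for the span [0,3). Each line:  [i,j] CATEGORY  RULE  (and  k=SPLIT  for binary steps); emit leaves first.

[0,3] S   >
  [0,2] S/(S\PP)   >
    [0,1] "the" : (S/(S\PP))/N
    [1,2] "often" : N
  [2,3] "ate" : S\PP

[0,1] (S/(S\PP))/N  lex  "the"
[1,2] N  lex  "often"
[0,2] S/(S\PP)  >  k=1
[2,3] S\PP  lex  "ate"
[0,3] S  >  k=2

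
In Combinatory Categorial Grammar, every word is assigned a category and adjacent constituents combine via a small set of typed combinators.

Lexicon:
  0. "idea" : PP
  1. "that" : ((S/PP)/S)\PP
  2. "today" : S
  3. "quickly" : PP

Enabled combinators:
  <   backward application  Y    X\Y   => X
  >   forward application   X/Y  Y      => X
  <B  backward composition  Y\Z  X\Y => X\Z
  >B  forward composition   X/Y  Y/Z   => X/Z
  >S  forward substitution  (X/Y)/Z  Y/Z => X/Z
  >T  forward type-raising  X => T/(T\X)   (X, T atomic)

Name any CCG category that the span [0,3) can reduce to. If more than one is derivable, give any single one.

S/PP

[0,4] S   >
  [0,3] S/PP   >
    [0,2] (S/PP)/S   <
      [0,1] "idea" : PP
      [1,2] "that" : ((S/PP)/S)\PP
    [2,3] "today" : S
  [3,4] "quickly" : PP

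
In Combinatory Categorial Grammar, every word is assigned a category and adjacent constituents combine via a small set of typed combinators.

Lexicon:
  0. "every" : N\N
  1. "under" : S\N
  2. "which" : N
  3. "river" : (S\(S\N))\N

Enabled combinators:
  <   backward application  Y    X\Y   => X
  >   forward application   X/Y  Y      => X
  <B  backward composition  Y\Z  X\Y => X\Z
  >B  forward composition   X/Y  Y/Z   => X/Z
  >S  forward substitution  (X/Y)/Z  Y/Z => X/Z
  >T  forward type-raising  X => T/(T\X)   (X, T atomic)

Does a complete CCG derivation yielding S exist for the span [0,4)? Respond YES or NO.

[0,4] S   <
  [0,2] S\N   <B
    [0,1] "every" : N\N
    [1,2] "under" : S\N
  [2,4] S\(S\N)   <
    [2,3] "which" : N
    [3,4] "river" : (S\(S\N))\N

YES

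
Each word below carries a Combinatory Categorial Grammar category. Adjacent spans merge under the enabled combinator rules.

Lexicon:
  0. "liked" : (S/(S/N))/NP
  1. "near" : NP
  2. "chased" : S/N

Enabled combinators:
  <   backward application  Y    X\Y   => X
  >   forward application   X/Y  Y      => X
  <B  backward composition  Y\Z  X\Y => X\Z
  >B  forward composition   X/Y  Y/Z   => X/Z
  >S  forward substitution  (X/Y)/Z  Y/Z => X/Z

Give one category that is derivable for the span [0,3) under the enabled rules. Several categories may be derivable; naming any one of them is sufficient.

[0,3] S   >
  [0,2] S/(S/N)   >
    [0,1] "liked" : (S/(S/N))/NP
    [1,2] "near" : NP
  [2,3] "chased" : S/N

S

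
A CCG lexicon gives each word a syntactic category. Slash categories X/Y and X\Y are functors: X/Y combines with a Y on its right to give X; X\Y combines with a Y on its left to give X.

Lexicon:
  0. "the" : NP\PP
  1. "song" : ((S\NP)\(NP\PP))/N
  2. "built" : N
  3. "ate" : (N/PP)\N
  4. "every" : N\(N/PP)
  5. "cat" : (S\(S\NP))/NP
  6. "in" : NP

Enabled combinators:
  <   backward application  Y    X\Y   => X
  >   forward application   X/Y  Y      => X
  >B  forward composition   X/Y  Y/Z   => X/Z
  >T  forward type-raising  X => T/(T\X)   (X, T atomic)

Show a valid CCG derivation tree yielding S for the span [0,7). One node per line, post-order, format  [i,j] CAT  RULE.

[0,7] S   <
  [0,5] S\NP   <
    [0,1] "the" : NP\PP
    [1,5] (S\NP)\(NP\PP)   >
      [1,2] "song" : ((S\NP)\(NP\PP))/N
      [2,5] N   <
        [2,4] N/PP   <
          [2,3] "built" : N
          [3,4] "ate" : (N/PP)\N
        [4,5] "every" : N\(N/PP)
  [5,7] S\(S\NP)   >
    [5,6] "cat" : (S\(S\NP))/NP
    [6,7] "in" : NP

[0,1] NP\PP  lex  "the"
[1,2] ((S\NP)\(NP\PP))/N  lex  "song"
[2,3] N  lex  "built"
[3,4] (N/PP)\N  lex  "ate"
[2,4] N/PP  <  k=3
[4,5] N\(N/PP)  lex  "every"
[2,5] N  <  k=4
[1,5] (S\NP)\(NP\PP)  >  k=2
[0,5] S\NP  <  k=1
[5,6] (S\(S\NP))/NP  lex  "cat"
[6,7] NP  lex  "in"
[5,7] S\(S\NP)  >  k=6
[0,7] S  <  k=5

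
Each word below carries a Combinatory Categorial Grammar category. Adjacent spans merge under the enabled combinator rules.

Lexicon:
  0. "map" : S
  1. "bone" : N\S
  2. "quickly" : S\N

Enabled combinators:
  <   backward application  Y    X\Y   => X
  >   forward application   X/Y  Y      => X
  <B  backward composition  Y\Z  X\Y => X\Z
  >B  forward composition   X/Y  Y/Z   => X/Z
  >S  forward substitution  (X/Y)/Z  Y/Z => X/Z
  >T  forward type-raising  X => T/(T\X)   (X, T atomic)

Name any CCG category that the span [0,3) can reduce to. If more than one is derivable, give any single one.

[0,3] S   <
  [0,2] N   >
    [0,1] N/(N\S)   >T
      [0,1] "map" : S
    [1,2] "bone" : N\S
  [2,3] "quickly" : S\N

S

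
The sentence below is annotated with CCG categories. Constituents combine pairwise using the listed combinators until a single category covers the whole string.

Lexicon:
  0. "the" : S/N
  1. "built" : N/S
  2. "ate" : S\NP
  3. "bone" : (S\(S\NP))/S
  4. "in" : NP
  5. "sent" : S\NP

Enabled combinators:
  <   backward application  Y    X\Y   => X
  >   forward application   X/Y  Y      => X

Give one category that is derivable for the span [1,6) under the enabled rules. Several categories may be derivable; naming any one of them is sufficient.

[0,6] S   >
  [0,1] "the" : S/N
  [1,6] N   >
    [1,2] "built" : N/S
    [2,6] S   <
      [2,3] "ate" : S\NP
      [3,6] S\(S\NP)   >
        [3,4] "bone" : (S\(S\NP))/S
        [4,6] S   <
          [4,5] "in" : NP
          [5,6] "sent" : S\NP

N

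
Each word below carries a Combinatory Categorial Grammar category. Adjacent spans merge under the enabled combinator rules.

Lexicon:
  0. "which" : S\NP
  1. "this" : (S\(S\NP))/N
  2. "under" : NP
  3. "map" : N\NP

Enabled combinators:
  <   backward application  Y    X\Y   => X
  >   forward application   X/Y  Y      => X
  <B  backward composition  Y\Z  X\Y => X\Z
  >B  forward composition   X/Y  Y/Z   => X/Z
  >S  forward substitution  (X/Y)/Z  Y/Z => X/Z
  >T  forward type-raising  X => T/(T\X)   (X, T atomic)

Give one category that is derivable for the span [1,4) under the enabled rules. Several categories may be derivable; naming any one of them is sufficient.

S\(S\NP)

[0,4] S   <
  [0,1] "which" : S\NP
  [1,4] S\(S\NP)   >
    [1,2] "this" : (S\(S\NP))/N
    [2,4] N   <
      [2,3] "under" : NP
      [3,4] "map" : N\NP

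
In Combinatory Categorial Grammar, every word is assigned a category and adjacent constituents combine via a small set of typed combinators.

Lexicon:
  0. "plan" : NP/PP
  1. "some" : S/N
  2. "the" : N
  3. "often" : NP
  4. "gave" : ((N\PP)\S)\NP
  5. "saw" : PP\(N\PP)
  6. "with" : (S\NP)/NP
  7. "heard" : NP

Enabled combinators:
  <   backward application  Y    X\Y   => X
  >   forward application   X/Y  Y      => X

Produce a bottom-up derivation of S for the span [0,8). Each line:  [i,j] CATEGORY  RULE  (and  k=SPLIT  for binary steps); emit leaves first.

[0,1] NP/PP  lex  "plan"
[1,2] S/N  lex  "some"
[2,3] N  lex  "the"
[1,3] S  >  k=2
[3,4] NP  lex  "often"
[4,5] ((N\PP)\S)\NP  lex  "gave"
[3,5] (N\PP)\S  <  k=4
[1,5] N\PP  <  k=3
[5,6] PP\(N\PP)  lex  "saw"
[1,6] PP  <  k=5
[0,6] NP  >  k=1
[6,7] (S\NP)/NP  lex  "with"
[7,8] NP  lex  "heard"
[6,8] S\NP  >  k=7
[0,8] S  <  k=6

[0,8] S   <
  [0,6] NP   >
    [0,1] "plan" : NP/PP
    [1,6] PP   <
      [1,5] N\PP   <
        [1,3] S   >
          [1,2] "some" : S/N
          [2,3] "the" : N
        [3,5] (N\PP)\S   <
          [3,4] "often" : NP
          [4,5] "gave" : ((N\PP)\S)\NP
      [5,6] "saw" : PP\(N\PP)
  [6,8] S\NP   >
    [6,7] "with" : (S\NP)/NP
    [7,8] "heard" : NP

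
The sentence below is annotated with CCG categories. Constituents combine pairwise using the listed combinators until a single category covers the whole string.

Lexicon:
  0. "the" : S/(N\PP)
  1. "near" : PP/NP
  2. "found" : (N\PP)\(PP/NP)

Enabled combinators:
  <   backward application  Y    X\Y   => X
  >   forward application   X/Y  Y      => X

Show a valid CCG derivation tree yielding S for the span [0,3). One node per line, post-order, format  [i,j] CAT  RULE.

[0,3] S   >
  [0,1] "the" : S/(N\PP)
  [1,3] N\PP   <
    [1,2] "near" : PP/NP
    [2,3] "found" : (N\PP)\(PP/NP)

[0,1] S/(N\PP)  lex  "the"
[1,2] PP/NP  lex  "near"
[2,3] (N\PP)\(PP/NP)  lex  "found"
[1,3] N\PP  <  k=2
[0,3] S  >  k=1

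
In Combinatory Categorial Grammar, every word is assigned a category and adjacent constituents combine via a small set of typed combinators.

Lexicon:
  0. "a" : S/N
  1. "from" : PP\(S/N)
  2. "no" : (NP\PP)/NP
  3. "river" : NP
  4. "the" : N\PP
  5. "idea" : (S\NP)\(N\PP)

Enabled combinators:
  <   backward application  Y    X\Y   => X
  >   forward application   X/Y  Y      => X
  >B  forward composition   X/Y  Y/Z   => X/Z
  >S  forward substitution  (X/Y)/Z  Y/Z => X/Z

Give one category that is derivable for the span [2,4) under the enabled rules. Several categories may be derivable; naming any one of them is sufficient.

[0,6] S   <
  [0,4] NP   <
    [0,2] PP   <
      [0,1] "a" : S/N
      [1,2] "from" : PP\(S/N)
    [2,4] NP\PP   >
      [2,3] "no" : (NP\PP)/NP
      [3,4] "river" : NP
  [4,6] S\NP   <
    [4,5] "the" : N\PP
    [5,6] "idea" : (S\NP)\(N\PP)

NP\PP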